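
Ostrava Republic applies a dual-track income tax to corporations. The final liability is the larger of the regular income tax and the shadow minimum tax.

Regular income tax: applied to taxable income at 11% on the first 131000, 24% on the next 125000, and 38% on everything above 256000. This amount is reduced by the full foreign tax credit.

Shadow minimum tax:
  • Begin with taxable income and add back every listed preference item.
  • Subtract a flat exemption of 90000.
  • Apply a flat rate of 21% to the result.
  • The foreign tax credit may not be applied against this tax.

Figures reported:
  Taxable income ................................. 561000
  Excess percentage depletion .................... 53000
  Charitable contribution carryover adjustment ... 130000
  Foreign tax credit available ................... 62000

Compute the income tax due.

Shadow minimum tax:
  Adjusted income: 561000 + 53000 + 130000 = 744000
  Less exemption 90000 → base 654000
  654000 × 21% = 137340

Regular income tax:
  131000 × 11% = 14410
  125000 × 24% = 30000
  305000 × 38% = 115900
  → 160310
  Less foreign tax credit 62000 → 98310

137340 > 98310, so the shadow minimum tax is the binding amount.

137340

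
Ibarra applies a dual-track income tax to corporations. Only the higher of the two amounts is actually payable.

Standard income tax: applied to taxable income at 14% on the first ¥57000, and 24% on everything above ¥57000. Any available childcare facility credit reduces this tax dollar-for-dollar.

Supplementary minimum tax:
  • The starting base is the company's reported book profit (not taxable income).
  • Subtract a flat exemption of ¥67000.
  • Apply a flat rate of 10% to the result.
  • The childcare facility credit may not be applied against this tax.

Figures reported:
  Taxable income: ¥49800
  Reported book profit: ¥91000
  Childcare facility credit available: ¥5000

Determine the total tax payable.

¥2400

Supplementary minimum tax:
  Base (reported book profit): ¥91000
  Less exemption ¥67000 → base ¥24000
  ¥24000 × 10% = ¥2400

Standard income tax:
  ¥49800 × 14% = ¥6972
  Less childcare facility credit ¥5000 → ¥1972

¥2400 > ¥1972, so the supplementary minimum tax is the binding amount.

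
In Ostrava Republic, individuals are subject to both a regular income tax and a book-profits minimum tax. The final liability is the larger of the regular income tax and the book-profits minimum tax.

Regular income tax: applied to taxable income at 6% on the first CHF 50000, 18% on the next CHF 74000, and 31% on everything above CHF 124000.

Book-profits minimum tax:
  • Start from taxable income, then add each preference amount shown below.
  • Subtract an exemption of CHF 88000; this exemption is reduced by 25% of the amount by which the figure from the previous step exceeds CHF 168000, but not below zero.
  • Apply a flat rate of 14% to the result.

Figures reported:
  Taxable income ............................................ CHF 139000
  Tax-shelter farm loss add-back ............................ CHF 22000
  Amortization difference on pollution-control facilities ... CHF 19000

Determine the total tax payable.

CHF 20970

Regular income tax:
  CHF 50000 × 6% = CHF 3000
  CHF 74000 × 18% = CHF 13320
  CHF 15000 × 31% = CHF 4650
  → CHF 20970

Book-profits minimum tax:
  Adjusted income: CHF 139000 + CHF 22000 + CHF 19000 = CHF 180000
  Exemption: CHF 88000 − 25% × (CHF 180000 − CHF 168000) = CHF 88000 − CHF 3000 = CHF 85000
  Base: CHF 180000 − CHF 85000 = CHF 95000
  CHF 95000 × 14% = CHF 13300

CHF 20970 > CHF 13300, so the regular income tax governs.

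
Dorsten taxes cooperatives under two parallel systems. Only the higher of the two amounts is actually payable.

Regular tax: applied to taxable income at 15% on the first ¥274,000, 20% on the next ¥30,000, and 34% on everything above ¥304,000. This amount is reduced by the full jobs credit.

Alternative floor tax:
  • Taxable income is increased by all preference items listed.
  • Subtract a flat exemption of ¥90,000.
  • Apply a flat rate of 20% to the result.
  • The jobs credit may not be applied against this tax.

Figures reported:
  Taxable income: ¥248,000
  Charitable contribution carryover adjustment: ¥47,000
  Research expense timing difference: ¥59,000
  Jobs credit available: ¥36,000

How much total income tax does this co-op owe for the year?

Alternative floor tax:
  Adjusted income: ¥248,000 + ¥47,000 + ¥59,000 = ¥354,000
  Less exemption ¥90,000 → base ¥264,000
  ¥264,000 × 20% = ¥52,800

Regular tax:
  ¥248,000 × 15% = ¥37,200
  Less jobs credit ¥36,000 → ¥1,200

¥52,800 > ¥1,200, so the alternative floor tax is the binding amount.

¥52,800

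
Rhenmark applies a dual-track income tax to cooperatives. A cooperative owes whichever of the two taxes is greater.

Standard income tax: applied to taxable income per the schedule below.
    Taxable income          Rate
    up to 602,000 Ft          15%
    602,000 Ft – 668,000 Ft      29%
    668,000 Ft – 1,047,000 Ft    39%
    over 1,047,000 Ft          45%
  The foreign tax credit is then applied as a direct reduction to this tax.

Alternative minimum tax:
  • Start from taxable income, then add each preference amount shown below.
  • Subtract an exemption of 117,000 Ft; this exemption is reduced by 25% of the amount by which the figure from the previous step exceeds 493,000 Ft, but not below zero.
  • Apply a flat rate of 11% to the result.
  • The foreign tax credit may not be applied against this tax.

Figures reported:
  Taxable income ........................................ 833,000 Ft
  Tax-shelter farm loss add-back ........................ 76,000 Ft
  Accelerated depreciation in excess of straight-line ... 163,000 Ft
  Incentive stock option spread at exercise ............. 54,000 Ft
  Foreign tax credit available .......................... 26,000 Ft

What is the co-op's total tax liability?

Alternative minimum tax:
  Adjusted income: 833,000 Ft + 76,000 Ft + 163,000 Ft + 54,000 Ft = 1,126,000 Ft
  Exemption: 25% × (1,126,000 Ft − 493,000 Ft) = 158,250 Ft ≥ 117,000 Ft, so the exemption is fully phased out
  Base: 1,126,000 Ft − 0 Ft = 1,126,000 Ft
  1,126,000 Ft × 11% = 123,860 Ft

Standard income tax:
  602,000 Ft × 15% = 90,300 Ft
  66,000 Ft × 29% = 19,140 Ft
  165,000 Ft × 39% = 64,350 Ft
  → 173,790 Ft
  Less foreign tax credit 26,000 Ft → 147,790 Ft

147,790 Ft > 123,860 Ft, so the standard income tax governs.

147,790 Ft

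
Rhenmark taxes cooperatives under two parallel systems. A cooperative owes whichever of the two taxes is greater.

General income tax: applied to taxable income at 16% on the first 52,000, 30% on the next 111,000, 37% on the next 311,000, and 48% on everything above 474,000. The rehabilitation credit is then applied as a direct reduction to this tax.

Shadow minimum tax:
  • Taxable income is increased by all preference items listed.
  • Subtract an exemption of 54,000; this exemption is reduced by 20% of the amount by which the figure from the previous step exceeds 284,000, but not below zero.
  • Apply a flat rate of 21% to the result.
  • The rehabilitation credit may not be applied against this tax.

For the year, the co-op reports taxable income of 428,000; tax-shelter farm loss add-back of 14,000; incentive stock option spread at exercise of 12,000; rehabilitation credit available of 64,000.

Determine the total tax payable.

Shadow minimum tax:
  Adjusted income: 428,000 + 14,000 + 12,000 = 454,000
  Exemption: 54,000 − 20% × (454,000 − 284,000) = 54,000 − 34,000 = 20,000
  Base: 454,000 − 20,000 = 434,000
  434,000 × 21% = 91,140

General income tax:
  52,000 × 16% = 8,320
  111,000 × 30% = 33,300
  265,000 × 37% = 98,050
  → 139,670
  Less rehabilitation credit 64,000 → 75,670

91,140 > 75,670, so the shadow minimum tax is the binding amount.

91,140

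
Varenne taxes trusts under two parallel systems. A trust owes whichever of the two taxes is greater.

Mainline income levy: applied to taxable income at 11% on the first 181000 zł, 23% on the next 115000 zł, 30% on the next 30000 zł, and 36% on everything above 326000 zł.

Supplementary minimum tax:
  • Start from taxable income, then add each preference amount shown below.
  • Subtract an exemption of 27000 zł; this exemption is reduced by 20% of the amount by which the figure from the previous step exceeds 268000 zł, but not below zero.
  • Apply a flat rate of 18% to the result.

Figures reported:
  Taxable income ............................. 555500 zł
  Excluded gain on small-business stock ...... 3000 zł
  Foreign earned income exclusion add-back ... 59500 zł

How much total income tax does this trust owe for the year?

Mainline income levy:
  181000 zł × 11% = 19910 zł
  115000 zł × 23% = 26450 zł
  30000 zł × 30% = 9000 zł
  229500 zł × 36% = 82620 zł
  → 137980 zł

Supplementary minimum tax:
  Adjusted income: 555500 zł + 3000 zł + 59500 zł = 618000 zł
  Exemption: 20% × (618000 zł − 268000 zł) = 70000 zł ≥ 27000 zł, so the exemption is fully phased out
  Base: 618000 zł − 0 zł = 618000 zł
  618000 zł × 18% = 111240 zł

137980 zł > 111240 zł, so the mainline income levy governs.

137980 zł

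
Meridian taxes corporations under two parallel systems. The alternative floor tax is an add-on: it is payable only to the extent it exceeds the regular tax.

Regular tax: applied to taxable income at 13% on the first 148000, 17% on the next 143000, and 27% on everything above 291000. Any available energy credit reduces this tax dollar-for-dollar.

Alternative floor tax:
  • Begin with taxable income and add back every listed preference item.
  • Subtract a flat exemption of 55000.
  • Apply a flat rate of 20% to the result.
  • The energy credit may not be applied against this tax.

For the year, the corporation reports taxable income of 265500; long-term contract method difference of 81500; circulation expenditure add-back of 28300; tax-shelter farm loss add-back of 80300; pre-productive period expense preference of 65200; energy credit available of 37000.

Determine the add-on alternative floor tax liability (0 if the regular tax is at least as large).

90945

Regular tax:
  148000 × 13% = 19240
  117500 × 17% = 19975
  → 39215
  Less energy credit 37000 → 2215

Alternative floor tax:
  Adjusted income: 265500 + 81500 + 28300 + 80300 + 65200 = 520800
  Less exemption 55000 → base 465800
  465800 × 20% = 93160

Excess of alternative floor tax over regular tax: 93160 − 2215 = 90945.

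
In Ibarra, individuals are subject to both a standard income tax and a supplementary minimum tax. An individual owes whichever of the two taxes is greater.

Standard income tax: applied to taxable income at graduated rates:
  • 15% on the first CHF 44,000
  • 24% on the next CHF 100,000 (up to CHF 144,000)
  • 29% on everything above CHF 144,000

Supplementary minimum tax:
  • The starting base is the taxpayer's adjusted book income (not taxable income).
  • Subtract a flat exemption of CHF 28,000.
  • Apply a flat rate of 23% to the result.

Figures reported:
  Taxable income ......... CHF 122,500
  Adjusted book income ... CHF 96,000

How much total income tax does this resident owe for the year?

CHF 25,440

Standard income tax:
  CHF 44,000 × 15% = CHF 6,600
  CHF 78,500 × 24% = CHF 18,840
  → CHF 25,440

Supplementary minimum tax:
  Base (adjusted book income): CHF 96,000
  Less exemption CHF 28,000 → base CHF 68,000
  CHF 68,000 × 23% = CHF 15,640

CHF 25,440 > CHF 15,640, so the standard income tax governs.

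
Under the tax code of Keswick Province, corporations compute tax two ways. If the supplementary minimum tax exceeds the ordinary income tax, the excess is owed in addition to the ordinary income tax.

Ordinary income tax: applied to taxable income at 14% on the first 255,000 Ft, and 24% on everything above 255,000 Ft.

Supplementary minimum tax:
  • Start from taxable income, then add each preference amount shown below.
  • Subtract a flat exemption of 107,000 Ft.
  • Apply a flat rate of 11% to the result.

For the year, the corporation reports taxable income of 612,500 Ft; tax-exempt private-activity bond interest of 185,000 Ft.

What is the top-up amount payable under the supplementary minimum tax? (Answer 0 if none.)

Ordinary income tax:
  255,000 Ft × 14% = 35,700 Ft
  357,500 Ft × 24% = 85,800 Ft
  → 121,500 Ft

Supplementary minimum tax:
  Adjusted income: 612,500 Ft + 185,000 Ft = 797,500 Ft
  Less exemption 107,000 Ft → base 690,500 Ft
  690,500 Ft × 11% = 75,955 Ft

75,955 Ft ≤ 121,500 Ft, so no add-on is due.

0 Ft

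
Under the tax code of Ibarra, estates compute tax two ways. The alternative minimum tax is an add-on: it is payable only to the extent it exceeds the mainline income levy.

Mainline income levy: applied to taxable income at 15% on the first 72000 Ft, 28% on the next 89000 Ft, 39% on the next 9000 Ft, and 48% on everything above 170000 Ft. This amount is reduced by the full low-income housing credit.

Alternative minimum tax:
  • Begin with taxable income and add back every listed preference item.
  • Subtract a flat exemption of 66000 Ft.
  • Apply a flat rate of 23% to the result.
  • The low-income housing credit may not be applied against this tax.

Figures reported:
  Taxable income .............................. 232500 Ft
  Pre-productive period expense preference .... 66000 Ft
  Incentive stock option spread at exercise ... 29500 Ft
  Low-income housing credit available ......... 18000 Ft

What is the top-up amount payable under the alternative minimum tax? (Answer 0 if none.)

Mainline income levy:
  72000 Ft × 15% = 10800 Ft
  89000 Ft × 28% = 24920 Ft
  9000 Ft × 39% = 3510 Ft
  62500 Ft × 48% = 30000 Ft
  → 69230 Ft
  Less low-income housing credit 18000 Ft → 51230 Ft

Alternative minimum tax:
  Adjusted income: 232500 Ft + 66000 Ft + 29500 Ft = 328000 Ft
  Less exemption 66000 Ft → base 262000 Ft
  262000 Ft × 23% = 60260 Ft

Excess of alternative minimum tax over mainline income levy: 60260 Ft − 51230 Ft = 9030 Ft.

9030 Ft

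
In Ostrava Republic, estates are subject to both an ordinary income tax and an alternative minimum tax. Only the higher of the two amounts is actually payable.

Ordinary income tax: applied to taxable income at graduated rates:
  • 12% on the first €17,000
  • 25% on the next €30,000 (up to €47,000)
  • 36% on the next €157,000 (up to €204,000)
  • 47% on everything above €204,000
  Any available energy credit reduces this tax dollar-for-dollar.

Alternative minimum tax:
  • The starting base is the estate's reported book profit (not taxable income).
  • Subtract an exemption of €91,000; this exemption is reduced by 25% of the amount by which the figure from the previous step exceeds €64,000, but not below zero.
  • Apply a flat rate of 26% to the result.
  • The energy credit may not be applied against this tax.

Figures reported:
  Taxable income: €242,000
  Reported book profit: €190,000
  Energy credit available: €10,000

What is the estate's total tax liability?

Ordinary income tax:
  €17,000 × 12% = €2,040
  €30,000 × 25% = €7,500
  €157,000 × 36% = €56,520
  €38,000 × 47% = €17,860
  → €83,920
  Less energy credit €10,000 → €73,920

Alternative minimum tax:
  Base (reported book profit): €190,000
  Exemption: €91,000 − 25% × (€190,000 − €64,000) = €91,000 − €31,500 = €59,500
  Base: €190,000 − €59,500 = €130,500
  €130,500 × 26% = €33,930

€73,920 > €33,930, so the ordinary income tax governs.

€73,920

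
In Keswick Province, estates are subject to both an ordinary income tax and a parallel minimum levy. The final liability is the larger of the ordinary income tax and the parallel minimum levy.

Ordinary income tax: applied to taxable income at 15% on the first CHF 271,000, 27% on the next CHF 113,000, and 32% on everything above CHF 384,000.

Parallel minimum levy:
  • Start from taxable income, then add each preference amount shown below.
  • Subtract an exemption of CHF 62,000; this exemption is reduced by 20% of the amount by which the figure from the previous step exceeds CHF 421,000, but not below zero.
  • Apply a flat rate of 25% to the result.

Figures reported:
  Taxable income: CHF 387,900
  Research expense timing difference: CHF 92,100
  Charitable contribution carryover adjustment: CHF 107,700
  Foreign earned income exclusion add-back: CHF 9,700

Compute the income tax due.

Parallel minimum levy:
  Adjusted income: CHF 387,900 + CHF 92,100 + CHF 107,700 + CHF 9,700 = CHF 597,400
  Exemption: CHF 62,000 − 20% × (CHF 597,400 − CHF 421,000) = CHF 62,000 − CHF 35,280 = CHF 26,720
  Base: CHF 597,400 − CHF 26,720 = CHF 570,680
  CHF 570,680 × 25% = CHF 142,670

Ordinary income tax:
  CHF 271,000 × 15% = CHF 40,650
  CHF 113,000 × 27% = CHF 30,510
  CHF 3,900 × 32% = CHF 1,248
  → CHF 72,408

CHF 142,670 > CHF 72,408, so the parallel minimum levy is the binding amount.

CHF 142,670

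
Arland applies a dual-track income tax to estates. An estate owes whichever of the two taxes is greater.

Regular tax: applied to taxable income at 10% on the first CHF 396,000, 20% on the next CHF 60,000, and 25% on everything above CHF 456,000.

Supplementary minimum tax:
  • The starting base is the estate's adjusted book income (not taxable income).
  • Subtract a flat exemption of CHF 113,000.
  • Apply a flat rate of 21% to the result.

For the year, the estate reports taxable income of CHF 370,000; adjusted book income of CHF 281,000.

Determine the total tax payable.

CHF 37,000

Regular tax:
  CHF 370,000 × 10% = CHF 37,000

Supplementary minimum tax:
  Base (adjusted book income): CHF 281,000
  Less exemption CHF 113,000 → base CHF 168,000
  CHF 168,000 × 21% = CHF 35,280

CHF 37,000 > CHF 35,280, so the regular tax governs.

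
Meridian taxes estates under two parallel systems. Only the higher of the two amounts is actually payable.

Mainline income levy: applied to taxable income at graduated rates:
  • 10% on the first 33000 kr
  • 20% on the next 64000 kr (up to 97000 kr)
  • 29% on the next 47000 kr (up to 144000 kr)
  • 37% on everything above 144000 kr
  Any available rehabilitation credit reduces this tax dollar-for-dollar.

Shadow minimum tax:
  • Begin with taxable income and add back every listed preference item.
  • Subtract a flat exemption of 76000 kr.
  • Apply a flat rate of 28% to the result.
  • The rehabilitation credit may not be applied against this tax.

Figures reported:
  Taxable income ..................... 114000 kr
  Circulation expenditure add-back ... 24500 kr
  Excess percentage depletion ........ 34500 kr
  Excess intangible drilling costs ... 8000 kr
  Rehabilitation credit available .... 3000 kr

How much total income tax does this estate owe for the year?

Mainline income levy:
  33000 kr × 10% = 3300 kr
  64000 kr × 20% = 12800 kr
  17000 kr × 29% = 4930 kr
  → 21030 kr
  Less rehabilitation credit 3000 kr → 18030 kr

Shadow minimum tax:
  Adjusted income: 114000 kr + 24500 kr + 34500 kr + 8000 kr = 181000 kr
  Less exemption 76000 kr → base 105000 kr
  105000 kr × 28% = 29400 kr

29400 kr > 18030 kr, so the shadow minimum tax is the binding amount.

29400 kr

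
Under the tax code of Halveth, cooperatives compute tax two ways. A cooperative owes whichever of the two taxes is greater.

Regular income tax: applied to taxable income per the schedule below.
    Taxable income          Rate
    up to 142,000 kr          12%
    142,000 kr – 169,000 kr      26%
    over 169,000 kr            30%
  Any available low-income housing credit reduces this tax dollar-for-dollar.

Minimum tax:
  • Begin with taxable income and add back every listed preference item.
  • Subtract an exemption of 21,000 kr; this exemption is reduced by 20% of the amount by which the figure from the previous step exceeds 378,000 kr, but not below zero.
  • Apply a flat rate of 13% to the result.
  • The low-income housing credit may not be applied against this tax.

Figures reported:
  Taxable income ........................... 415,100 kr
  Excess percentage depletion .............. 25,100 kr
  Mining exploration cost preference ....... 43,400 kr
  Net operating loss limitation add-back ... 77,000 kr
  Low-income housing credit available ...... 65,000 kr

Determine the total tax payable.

72,878 kr

Minimum tax:
  Adjusted income: 415,100 kr + 25,100 kr + 43,400 kr + 77,000 kr = 560,600 kr
  Exemption: 20% × (560,600 kr − 378,000 kr) = 36,520 kr ≥ 21,000 kr, so the exemption is fully phased out
  Base: 560,600 kr − 0 kr = 560,600 kr
  560,600 kr × 13% = 72,878 kr

Regular income tax:
  142,000 kr × 12% = 17,040 kr
  27,000 kr × 26% = 7,020 kr
  246,100 kr × 30% = 73,830 kr
  → 97,890 kr
  Less low-income housing credit 65,000 kr → 32,890 kr

72,878 kr > 32,890 kr, so the minimum tax is the binding amount.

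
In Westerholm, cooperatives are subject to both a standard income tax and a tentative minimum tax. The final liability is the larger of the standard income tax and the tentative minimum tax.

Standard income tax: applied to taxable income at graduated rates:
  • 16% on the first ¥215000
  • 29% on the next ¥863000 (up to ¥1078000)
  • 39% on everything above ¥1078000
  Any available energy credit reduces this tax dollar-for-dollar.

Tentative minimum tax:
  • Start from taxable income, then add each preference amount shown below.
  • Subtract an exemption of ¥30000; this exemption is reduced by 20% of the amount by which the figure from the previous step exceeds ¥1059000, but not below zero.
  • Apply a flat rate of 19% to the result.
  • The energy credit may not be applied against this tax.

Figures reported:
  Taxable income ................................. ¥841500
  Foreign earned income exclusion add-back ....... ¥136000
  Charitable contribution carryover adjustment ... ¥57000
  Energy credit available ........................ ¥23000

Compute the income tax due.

¥193085

Tentative minimum tax:
  Adjusted income: ¥841500 + ¥136000 + ¥57000 = ¥1034500
  Exemption: ¥1034500 ≤ ¥1059000, so full ¥30000 applies
  Base: ¥1034500 − ¥30000 = ¥1004500
  ¥1004500 × 19% = ¥190855

Standard income tax:
  ¥215000 × 16% = ¥34400
  ¥626500 × 29% = ¥181685
  → ¥216085
  Less energy credit ¥23000 → ¥193085

¥193085 > ¥190855, so the standard income tax governs.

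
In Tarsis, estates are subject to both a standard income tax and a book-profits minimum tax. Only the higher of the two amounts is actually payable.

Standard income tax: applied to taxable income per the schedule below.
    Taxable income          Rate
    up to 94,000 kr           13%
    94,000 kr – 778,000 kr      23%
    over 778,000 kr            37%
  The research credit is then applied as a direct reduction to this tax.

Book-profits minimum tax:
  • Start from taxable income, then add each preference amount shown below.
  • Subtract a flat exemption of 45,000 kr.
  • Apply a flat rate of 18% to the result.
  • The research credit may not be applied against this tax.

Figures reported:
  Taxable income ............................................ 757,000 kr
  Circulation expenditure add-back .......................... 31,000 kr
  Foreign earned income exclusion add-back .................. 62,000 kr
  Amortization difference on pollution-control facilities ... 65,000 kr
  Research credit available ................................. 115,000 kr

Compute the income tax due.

Book-profits minimum tax:
  Adjusted income: 757,000 kr + 31,000 kr + 62,000 kr + 65,000 kr = 915,000 kr
  Less exemption 45,000 kr → base 870,000 kr
  870,000 kr × 18% = 156,600 kr

Standard income tax:
  94,000 kr × 13% = 12,220 kr
  663,000 kr × 23% = 152,490 kr
  → 164,710 kr
  Less research credit 115,000 kr → 49,710 kr

156,600 kr > 49,710 kr, so the book-profits minimum tax is the binding amount.

156,600 kr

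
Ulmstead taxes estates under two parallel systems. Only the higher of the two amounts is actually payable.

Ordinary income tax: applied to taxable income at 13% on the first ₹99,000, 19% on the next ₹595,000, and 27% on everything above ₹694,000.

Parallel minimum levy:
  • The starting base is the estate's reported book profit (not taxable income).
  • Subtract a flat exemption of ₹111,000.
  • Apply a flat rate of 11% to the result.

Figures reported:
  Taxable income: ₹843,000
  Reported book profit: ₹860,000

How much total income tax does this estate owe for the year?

₹166,150

Parallel minimum levy:
  Base (reported book profit): ₹860,000
  Less exemption ₹111,000 → base ₹749,000
  ₹749,000 × 11% = ₹82,390

Ordinary income tax:
  ₹99,000 × 13% = ₹12,870
  ₹595,000 × 19% = ₹113,050
  ₹149,000 × 27% = ₹40,230
  → ₹166,150

₹166,150 > ₹82,390, so the ordinary income tax governs.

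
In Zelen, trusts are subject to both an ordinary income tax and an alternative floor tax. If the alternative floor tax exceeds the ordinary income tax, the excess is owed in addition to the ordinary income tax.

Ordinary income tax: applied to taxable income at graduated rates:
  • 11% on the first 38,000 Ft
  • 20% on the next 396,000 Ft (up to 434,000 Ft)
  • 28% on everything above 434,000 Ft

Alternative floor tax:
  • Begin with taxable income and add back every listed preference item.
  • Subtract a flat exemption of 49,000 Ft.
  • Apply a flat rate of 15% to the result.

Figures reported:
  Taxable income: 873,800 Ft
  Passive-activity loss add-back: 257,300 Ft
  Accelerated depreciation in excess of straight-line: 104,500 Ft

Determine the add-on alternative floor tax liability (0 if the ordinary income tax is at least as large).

Ordinary income tax:
  38,000 Ft × 11% = 4,180 Ft
  396,000 Ft × 20% = 79,200 Ft
  439,800 Ft × 28% = 123,144 Ft
  → 206,524 Ft

Alternative floor tax:
  Adjusted income: 873,800 Ft + 257,300 Ft + 104,500 Ft = 1,235,600 Ft
  Less exemption 49,000 Ft → base 1,186,600 Ft
  1,186,600 Ft × 15% = 177,990 Ft

177,990 Ft ≤ 206,524 Ft, so no add-on is due.

0 Ft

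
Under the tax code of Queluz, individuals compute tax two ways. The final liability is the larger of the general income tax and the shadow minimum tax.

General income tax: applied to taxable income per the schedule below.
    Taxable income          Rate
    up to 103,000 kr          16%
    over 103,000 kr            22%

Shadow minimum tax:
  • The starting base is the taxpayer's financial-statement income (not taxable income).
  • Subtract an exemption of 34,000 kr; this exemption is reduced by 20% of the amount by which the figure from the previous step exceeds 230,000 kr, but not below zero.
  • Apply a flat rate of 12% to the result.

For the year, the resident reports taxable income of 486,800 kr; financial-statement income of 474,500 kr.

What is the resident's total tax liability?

100,916 kr

Shadow minimum tax:
  Base (financial-statement income): 474,500 kr
  Exemption: 20% × (474,500 kr − 230,000 kr) = 48,900 kr ≥ 34,000 kr, so the exemption is fully phased out
  Base: 474,500 kr − 0 kr = 474,500 kr
  474,500 kr × 12% = 56,940 kr

General income tax:
  103,000 kr × 16% = 16,480 kr
  383,800 kr × 22% = 84,436 kr
  → 100,916 kr

100,916 kr > 56,940 kr, so the general income tax governs.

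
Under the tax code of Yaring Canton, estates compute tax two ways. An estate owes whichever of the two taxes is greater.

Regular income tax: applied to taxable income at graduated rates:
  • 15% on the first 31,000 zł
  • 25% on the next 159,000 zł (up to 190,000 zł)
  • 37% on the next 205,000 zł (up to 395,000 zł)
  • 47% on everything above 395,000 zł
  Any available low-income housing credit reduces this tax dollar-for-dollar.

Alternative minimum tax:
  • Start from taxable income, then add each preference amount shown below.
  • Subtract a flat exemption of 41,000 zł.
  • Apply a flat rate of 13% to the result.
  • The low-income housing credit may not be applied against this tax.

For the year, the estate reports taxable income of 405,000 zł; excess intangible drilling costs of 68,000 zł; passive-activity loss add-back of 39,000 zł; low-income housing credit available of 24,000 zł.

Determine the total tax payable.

Alternative minimum tax:
  Adjusted income: 405,000 zł + 68,000 zł + 39,000 zł = 512,000 zł
  Less exemption 41,000 zł → base 471,000 zł
  471,000 zł × 13% = 61,230 zł

Regular income tax:
  31,000 zł × 15% = 4,650 zł
  159,000 zł × 25% = 39,750 zł
  205,000 zł × 37% = 75,850 zł
  10,000 zł × 47% = 4,700 zł
  → 124,950 zł
  Less low-income housing credit 24,000 zł → 100,950 zł

100,950 zł > 61,230 zł, so the regular income tax governs.

100,950 zł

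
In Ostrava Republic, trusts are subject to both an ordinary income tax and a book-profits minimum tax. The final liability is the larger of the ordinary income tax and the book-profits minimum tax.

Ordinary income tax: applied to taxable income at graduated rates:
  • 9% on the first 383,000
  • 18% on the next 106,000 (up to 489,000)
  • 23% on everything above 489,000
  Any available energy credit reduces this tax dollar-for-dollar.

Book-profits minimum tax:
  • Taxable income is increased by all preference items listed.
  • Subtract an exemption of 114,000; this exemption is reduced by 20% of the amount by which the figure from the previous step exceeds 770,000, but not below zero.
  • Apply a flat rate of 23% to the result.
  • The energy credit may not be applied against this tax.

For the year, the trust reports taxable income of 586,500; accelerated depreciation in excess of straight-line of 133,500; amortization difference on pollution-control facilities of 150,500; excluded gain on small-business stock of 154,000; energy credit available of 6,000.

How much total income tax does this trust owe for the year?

Ordinary income tax:
  383,000 × 9% = 34,470
  106,000 × 18% = 19,080
  97,500 × 23% = 22,425
  → 75,975
  Less energy credit 6,000 → 69,975

Book-profits minimum tax:
  Adjusted income: 586,500 + 133,500 + 150,500 + 154,000 = 1,024,500
  Exemption: 114,000 − 20% × (1,024,500 − 770,000) = 114,000 − 50,900 = 63,100
  Base: 1,024,500 − 63,100 = 961,400
  961,400 × 23% = 221,122

221,122 > 69,975, so the book-profits minimum tax is the binding amount.

221,122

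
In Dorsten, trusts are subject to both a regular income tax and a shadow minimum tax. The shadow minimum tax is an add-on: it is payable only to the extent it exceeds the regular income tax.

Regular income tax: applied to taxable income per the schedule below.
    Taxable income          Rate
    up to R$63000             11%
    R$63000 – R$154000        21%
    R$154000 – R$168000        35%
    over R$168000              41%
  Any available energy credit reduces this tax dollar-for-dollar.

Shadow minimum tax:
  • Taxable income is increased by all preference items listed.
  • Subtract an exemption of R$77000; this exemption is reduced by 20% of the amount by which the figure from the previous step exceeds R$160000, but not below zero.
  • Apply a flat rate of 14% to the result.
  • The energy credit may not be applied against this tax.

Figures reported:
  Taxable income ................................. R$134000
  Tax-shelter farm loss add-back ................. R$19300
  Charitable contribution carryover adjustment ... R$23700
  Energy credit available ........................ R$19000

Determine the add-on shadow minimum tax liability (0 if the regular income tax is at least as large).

Regular income tax:
  R$63000 × 11% = R$6930
  R$71000 × 21% = R$14910
  → R$21840
  Less energy credit R$19000 → R$2840

Shadow minimum tax:
  Adjusted income: R$134000 + R$19300 + R$23700 = R$177000
  Exemption: R$77000 − 20% × (R$177000 − R$160000) = R$77000 − R$3400 = R$73600
  Base: R$177000 − R$73600 = R$103400
  R$103400 × 14% = R$14476

Excess of shadow minimum tax over regular income tax: R$14476 − R$2840 = R$11636.

R$11636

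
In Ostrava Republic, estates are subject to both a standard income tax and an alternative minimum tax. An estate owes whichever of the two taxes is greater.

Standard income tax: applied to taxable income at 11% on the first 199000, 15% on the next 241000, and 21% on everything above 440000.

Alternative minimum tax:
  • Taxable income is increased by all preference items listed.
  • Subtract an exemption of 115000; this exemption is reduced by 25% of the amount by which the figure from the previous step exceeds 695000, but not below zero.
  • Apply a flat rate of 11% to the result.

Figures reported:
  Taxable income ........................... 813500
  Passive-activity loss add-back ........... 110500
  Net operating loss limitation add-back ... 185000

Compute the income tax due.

136475

Alternative minimum tax:
  Adjusted income: 813500 + 110500 + 185000 = 1109000
  Exemption: 115000 − 25% × (1109000 − 695000) = 115000 − 103500 = 11500
  Base: 1109000 − 11500 = 1097500
  1097500 × 11% = 120725

Standard income tax:
  199000 × 11% = 21890
  241000 × 15% = 36150
  373500 × 21% = 78435
  → 136475

136475 > 120725, so the standard income tax governs.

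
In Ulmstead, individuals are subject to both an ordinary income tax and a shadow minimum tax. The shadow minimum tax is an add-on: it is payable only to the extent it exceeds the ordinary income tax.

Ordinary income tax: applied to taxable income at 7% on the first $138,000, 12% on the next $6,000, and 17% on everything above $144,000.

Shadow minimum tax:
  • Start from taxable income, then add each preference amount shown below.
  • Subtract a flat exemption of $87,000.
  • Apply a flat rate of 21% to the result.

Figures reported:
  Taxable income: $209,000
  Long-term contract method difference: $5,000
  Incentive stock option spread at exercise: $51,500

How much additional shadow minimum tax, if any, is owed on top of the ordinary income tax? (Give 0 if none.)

$16,055

Ordinary income tax:
  $138,000 × 7% = $9,660
  $6,000 × 12% = $720
  $65,000 × 17% = $11,050
  → $21,430

Shadow minimum tax:
  Adjusted income: $209,000 + $5,000 + $51,500 = $265,500
  Less exemption $87,000 → base $178,500
  $178,500 × 21% = $37,485

Excess of shadow minimum tax over ordinary income tax: $37,485 − $21,430 = $16,055.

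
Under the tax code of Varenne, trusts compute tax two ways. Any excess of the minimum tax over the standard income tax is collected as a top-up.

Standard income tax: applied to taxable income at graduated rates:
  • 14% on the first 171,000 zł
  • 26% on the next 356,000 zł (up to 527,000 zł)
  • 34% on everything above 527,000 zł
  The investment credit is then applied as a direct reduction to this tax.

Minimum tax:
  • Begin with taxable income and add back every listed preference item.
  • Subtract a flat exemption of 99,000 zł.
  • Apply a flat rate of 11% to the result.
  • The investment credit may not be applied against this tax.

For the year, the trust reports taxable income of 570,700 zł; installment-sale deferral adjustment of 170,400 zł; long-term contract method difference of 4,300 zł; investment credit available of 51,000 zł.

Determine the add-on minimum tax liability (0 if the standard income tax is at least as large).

0 zł

Standard income tax:
  171,000 zł × 14% = 23,940 zł
  356,000 zł × 26% = 92,560 zł
  43,700 zł × 34% = 14,858 zł
  → 131,358 zł
  Less investment credit 51,000 zł → 80,358 zł

Minimum tax:
  Adjusted income: 570,700 zł + 170,400 zł + 4,300 zł = 745,400 zł
  Less exemption 99,000 zł → base 646,400 zł
  646,400 zł × 11% = 71,104 zł

71,104 zł ≤ 80,358 zł, so no add-on is due.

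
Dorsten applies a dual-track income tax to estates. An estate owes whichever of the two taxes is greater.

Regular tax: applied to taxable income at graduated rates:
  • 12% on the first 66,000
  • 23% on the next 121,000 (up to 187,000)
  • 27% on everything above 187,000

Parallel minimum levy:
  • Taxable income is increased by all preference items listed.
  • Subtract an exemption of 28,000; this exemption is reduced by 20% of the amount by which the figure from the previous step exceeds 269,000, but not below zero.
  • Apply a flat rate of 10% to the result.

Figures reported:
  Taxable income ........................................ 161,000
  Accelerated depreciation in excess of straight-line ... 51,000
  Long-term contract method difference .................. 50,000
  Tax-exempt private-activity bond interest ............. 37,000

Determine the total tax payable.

Regular tax:
  66,000 × 12% = 7,920
  95,000 × 23% = 21,850
  → 29,770

Parallel minimum levy:
  Adjusted income: 161,000 + 51,000 + 50,000 + 37,000 = 299,000
  Exemption: 28,000 − 20% × (299,000 − 269,000) = 28,000 − 6,000 = 22,000
  Base: 299,000 − 22,000 = 277,000
  277,000 × 10% = 27,700

29,770 > 27,700, so the regular tax governs.

29,770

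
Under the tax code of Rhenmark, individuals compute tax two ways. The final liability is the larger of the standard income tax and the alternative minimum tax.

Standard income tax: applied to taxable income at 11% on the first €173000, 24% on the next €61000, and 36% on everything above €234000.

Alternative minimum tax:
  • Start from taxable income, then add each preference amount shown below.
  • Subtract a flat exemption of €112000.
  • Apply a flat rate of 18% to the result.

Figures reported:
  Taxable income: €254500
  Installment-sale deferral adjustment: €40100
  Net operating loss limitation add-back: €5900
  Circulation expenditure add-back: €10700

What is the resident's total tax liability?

€41050

Alternative minimum tax:
  Adjusted income: €254500 + €40100 + €5900 + €10700 = €311200
  Less exemption €112000 → base €199200
  €199200 × 18% = €35856

Standard income tax:
  €173000 × 11% = €19030
  €61000 × 24% = €14640
  €20500 × 36% = €7380
  → €41050

€41050 > €35856, so the standard income tax governs.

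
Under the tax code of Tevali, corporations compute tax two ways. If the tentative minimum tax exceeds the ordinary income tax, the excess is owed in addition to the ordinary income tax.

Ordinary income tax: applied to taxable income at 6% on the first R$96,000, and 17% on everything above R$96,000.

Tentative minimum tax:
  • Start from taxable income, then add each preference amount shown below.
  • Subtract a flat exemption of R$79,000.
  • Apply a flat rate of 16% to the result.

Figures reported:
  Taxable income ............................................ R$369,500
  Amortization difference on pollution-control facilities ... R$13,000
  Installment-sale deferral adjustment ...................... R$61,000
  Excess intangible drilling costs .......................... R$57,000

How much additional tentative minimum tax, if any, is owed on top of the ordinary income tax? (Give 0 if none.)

Tentative minimum tax:
  Adjusted income: R$369,500 + R$13,000 + R$61,000 + R$57,000 = R$500,500
  Less exemption R$79,000 → base R$421,500
  R$421,500 × 16% = R$67,440

Ordinary income tax:
  R$96,000 × 6% = R$5,760
  R$273,500 × 17% = R$46,495
  → R$52,255

Excess of tentative minimum tax over ordinary income tax: R$67,440 − R$52,255 = R$15,185.

R$15,185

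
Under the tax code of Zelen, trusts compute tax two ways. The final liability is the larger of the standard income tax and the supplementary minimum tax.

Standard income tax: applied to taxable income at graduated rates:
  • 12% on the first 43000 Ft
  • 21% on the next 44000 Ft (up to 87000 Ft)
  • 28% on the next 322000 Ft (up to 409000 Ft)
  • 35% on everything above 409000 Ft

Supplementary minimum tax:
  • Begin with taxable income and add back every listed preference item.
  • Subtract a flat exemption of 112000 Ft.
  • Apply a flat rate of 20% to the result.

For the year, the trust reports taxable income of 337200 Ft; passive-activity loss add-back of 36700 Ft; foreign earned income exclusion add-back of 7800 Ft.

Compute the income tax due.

84456 Ft

Supplementary minimum tax:
  Adjusted income: 337200 Ft + 36700 Ft + 7800 Ft = 381700 Ft
  Less exemption 112000 Ft → base 269700 Ft
  269700 Ft × 20% = 53940 Ft

Standard income tax:
  43000 Ft × 12% = 5160 Ft
  44000 Ft × 21% = 9240 Ft
  250200 Ft × 28% = 70056 Ft
  → 84456 Ft

84456 Ft > 53940 Ft, so the standard income tax governs.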